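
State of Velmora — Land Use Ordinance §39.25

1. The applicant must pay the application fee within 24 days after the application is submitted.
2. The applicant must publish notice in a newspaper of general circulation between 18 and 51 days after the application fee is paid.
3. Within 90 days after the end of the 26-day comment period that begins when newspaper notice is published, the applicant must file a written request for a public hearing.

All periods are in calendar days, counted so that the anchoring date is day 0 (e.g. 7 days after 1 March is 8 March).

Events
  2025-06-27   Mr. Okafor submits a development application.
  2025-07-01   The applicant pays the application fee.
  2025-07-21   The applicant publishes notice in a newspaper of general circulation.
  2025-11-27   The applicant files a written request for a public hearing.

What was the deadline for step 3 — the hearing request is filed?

Newspaper notice is published on 2025-07-21; the 26-day comment period therefore ends 2025-08-16, and step 3 runs from that date. 90 days after 2025-08-16 is 2025-11-14.

2025-11-14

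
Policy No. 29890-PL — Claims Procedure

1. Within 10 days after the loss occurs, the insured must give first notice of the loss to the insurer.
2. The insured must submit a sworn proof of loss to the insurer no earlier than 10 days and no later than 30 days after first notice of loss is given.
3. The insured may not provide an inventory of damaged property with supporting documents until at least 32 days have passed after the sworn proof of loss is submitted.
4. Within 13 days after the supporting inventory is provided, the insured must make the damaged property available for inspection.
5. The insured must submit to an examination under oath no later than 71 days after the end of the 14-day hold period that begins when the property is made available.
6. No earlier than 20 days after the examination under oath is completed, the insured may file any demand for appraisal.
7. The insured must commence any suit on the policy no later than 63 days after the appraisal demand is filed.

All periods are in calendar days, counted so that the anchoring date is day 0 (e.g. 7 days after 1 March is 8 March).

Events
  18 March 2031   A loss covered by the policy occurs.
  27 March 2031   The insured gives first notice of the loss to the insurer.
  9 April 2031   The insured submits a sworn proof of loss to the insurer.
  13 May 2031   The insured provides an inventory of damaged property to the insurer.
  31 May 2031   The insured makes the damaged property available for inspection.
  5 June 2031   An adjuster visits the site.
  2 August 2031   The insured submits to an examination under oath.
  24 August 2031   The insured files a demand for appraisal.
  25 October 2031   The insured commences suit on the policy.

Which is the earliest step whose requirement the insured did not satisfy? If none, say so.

Step 4

Step 1: 10 days after 18 March 2031 (when the loss occurs) is 28 March 2031; done 27 March 2031 — timely.
Step 2: the window is 10–30 days after 27 March 2031 (when first notice of loss is given), so 6 April 2031 through 26 April 2031; 9 April 2031 falls inside that range.
Step 3: the earliest permitted date is 32 days after 9 April 2031 (when the sworn proof of loss is submitted), i.e. 11 May 2031; done 13 May 2031 — permitted.
Step 4: 13 days after 13 May 2031 (when the supporting inventory is provided) is 26 May 2031; not done until 31 May 2031, 5 days after the deadline.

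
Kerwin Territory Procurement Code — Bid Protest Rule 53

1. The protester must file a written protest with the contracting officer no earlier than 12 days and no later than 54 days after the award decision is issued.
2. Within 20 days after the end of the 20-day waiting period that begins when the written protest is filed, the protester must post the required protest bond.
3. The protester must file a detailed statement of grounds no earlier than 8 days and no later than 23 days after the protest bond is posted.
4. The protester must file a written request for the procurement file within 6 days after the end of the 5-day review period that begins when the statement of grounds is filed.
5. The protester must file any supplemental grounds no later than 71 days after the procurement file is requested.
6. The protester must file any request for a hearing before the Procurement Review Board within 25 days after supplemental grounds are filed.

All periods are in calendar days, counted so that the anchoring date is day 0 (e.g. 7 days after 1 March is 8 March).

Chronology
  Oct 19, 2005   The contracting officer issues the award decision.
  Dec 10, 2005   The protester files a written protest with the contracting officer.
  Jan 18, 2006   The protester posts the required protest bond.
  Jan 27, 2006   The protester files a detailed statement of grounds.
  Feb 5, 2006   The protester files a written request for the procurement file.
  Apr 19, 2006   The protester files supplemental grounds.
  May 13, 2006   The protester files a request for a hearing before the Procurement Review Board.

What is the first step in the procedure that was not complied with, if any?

Step 5

(1) the permitted window runs from Oct 19, 2005 + 12 = Oct 31, 2005 to Oct 19, 2005 + 54 = Dec 12, 2005; done Dec 10, 2005, which is between those dates.
(2) due by Dec 30, 2005 + 20 days = Jan 19, 2006; Jan 18, 2006 is within that limit.
(3) the permitted window runs from Jan 18, 2006 + 8 = Jan 26, 2006 to Jan 18, 2006 + 23 = Feb 10, 2006; done Jan 27, 2006, which is between those dates.
(4) due by Feb 1, 2006 + 6 days = Feb 7, 2006; completed Feb 5, 2006, before the deadline.
(5) due by Feb 5, 2006 + 71 days = Apr 17, 2006; done Apr 19, 2006 — 2 days late.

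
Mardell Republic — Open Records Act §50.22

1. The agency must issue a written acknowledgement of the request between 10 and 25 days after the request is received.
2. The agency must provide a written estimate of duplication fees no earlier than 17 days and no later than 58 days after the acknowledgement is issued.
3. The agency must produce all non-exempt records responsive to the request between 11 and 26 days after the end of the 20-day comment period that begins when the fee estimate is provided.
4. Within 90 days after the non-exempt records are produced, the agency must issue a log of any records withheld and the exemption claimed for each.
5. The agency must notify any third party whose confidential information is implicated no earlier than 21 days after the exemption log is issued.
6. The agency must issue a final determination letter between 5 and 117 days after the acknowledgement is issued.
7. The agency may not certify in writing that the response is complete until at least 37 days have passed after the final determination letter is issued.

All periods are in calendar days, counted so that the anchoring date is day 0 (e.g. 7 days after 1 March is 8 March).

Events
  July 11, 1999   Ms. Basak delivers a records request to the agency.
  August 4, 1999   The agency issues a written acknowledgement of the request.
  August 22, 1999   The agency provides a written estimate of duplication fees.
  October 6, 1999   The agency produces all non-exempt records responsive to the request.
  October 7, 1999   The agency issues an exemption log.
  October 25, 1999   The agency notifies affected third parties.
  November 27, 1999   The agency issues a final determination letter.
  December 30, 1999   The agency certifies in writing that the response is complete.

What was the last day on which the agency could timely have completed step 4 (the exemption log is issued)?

Step 4 runs from October 6, 1999, when the non-exempt records are produced. 90 days after October 6, 1999 is January 4, 2000.

January 4, 2000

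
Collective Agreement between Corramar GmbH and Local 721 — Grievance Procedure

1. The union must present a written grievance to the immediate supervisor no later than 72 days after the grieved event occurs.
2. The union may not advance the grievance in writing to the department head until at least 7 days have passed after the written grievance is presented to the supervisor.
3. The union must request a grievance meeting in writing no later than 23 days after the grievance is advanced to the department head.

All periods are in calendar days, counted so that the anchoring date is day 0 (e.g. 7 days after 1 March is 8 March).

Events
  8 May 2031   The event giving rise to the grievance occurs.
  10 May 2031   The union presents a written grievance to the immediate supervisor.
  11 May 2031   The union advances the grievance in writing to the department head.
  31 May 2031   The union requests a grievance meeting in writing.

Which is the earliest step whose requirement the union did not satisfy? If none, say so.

Step 2

Step 1: 72 days after 8 May 2031 (when the grieved event occurs) is 19 July 2031; completed 10 May 2031, before the deadline.
Step 2: the earliest permitted date is 7 days after 10 May 2031 (when the written grievance is presented to the supervisor), i.e. 17 May 2031; acted on 11 May 2031, 6 days prematurely.
No need to go further; step 2 was not satisfied.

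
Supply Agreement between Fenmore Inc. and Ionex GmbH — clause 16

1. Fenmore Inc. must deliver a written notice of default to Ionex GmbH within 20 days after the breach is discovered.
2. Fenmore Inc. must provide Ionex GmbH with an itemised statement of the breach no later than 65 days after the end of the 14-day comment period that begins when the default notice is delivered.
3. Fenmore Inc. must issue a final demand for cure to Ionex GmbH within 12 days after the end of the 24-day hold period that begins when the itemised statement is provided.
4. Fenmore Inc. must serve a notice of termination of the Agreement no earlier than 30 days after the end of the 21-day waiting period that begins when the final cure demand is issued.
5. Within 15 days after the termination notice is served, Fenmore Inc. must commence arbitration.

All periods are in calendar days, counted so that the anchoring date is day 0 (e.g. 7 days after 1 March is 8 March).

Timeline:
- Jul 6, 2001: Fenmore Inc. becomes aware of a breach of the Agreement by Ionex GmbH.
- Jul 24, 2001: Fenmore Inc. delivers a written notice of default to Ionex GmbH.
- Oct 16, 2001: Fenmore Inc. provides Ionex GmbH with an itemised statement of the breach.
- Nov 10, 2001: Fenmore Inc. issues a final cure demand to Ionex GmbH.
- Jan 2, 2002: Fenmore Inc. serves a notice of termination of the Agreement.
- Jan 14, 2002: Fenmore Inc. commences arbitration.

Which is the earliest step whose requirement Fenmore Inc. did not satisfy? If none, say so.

Step 2

Step 1 — counting 20 days from Jul 6, 2001 (when the breach is discovered) gives a deadline of Jul 26, 2001; completed Jul 24, 2001, before the deadline.
Step 2 — counting 65 days from Aug 7, 2001 (end of the 14-day comment period, which began when the default notice is delivered on Jul 24, 2001) gives a deadline of Oct 11, 2001; not done until Oct 16, 2001, 5 days after the deadline.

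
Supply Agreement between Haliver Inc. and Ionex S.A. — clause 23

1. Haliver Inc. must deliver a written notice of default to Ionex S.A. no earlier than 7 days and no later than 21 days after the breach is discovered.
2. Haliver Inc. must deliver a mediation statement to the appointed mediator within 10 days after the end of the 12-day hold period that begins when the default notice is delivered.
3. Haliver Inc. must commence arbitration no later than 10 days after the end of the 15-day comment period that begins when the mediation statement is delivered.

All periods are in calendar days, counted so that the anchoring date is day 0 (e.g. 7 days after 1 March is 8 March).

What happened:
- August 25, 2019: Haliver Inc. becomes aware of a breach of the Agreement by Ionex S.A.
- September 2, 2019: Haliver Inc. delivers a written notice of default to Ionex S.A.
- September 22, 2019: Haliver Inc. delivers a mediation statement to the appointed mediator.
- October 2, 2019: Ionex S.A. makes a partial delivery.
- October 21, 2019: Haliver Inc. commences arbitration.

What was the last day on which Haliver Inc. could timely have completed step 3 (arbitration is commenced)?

October 17, 2019

The mediation statement is delivered on September 22, 2019; the 15-day comment period therefore ends October 7, 2019, and step 3 runs from that date. 10 days after October 7, 2019 is October 17, 2019.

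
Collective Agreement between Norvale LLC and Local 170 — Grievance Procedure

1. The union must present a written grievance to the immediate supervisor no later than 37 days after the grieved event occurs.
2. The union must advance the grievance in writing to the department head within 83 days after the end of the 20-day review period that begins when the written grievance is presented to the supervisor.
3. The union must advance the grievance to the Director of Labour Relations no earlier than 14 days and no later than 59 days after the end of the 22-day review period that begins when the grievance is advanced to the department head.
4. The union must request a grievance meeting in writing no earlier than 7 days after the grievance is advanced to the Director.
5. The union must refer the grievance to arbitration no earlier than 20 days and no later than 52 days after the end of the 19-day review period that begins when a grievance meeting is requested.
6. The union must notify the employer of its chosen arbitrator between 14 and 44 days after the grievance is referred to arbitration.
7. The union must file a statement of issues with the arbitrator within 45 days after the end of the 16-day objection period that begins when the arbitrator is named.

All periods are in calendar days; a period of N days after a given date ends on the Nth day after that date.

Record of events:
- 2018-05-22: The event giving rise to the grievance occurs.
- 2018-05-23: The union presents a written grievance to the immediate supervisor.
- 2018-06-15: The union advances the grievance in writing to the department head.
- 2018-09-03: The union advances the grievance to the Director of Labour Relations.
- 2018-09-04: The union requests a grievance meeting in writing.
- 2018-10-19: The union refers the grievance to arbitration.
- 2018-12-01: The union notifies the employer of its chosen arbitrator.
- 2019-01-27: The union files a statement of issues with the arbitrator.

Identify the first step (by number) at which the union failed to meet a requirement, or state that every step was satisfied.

Step 4

Step 1 — counting 37 days from 2018-05-22 (when the grieved event occurs) gives a deadline of 2018-06-28; 2018-05-23 is within that limit.
Step 2 — counting 83 days from 2018-06-12 (end of the 20-day review period, which began when the written grievance is presented to the supervisor on 2018-05-23) gives a deadline of 2018-09-03; done 2018-06-15 — timely.
Step 3 — 14 and 59 days from 2018-07-07 (end of the 22-day review period, which began when the grievance is advanced to the department head on 2018-06-15) are 2018-07-21 and 2018-09-04 respectively; done 2018-09-03, which is between those dates.
Step 4 — must wait 7 days from 2018-09-03 (when the grievance is advanced to the Director), so not before 2018-09-10; done 2018-09-04 — 6 days too early.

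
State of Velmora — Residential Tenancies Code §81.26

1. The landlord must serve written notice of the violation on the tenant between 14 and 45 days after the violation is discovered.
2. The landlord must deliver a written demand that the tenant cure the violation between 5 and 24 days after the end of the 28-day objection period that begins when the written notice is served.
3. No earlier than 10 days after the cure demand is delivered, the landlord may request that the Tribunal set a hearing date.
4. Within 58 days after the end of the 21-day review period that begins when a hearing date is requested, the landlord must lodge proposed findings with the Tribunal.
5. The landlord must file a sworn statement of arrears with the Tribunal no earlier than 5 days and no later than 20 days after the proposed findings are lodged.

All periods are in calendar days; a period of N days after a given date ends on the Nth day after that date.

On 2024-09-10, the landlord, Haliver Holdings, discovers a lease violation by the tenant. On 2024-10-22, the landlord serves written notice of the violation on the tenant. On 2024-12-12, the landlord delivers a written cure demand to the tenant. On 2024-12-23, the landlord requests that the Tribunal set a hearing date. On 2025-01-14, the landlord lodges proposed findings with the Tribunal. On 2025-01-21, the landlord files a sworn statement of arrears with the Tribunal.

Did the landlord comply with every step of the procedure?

Yes

(1) the permitted window runs from 2024-09-10 + 14 = 2024-09-24 to 2024-09-10 + 45 = 2024-10-25; done 2024-10-22 — within the window.
(2) the permitted window runs from 2024-11-19 + 5 = 2024-11-24 to 2024-11-19 + 24 = 2024-12-13; done 2024-12-12, which is between those dates.
(3) permitted from 2024-12-12 + 10 days = 2024-12-22 onward; done 2024-12-23 — permitted.
(4) due by 2025-01-13 + 58 days = 2025-03-12; 2025-01-14 is within that limit.
(5) the permitted window runs from 2025-01-14 + 5 = 2025-01-19 to 2025-01-14 + 20 = 2025-02-03; done 2025-01-21, which is between those dates.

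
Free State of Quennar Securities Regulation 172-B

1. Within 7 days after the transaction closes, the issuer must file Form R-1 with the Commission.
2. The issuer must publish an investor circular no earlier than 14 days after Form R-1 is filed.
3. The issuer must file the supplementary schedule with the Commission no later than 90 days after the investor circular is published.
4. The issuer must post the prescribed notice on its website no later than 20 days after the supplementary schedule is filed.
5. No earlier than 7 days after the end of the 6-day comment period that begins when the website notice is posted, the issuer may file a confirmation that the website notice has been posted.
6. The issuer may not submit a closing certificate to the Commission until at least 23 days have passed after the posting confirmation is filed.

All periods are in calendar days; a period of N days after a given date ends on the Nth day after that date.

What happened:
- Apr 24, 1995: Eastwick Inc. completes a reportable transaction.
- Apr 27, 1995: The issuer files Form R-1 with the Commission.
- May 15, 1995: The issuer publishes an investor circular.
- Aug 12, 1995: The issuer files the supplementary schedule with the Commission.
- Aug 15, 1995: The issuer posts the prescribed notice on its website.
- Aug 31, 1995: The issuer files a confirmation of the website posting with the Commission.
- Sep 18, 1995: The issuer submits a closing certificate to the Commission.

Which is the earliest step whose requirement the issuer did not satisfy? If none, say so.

Step 6

Step 1: 7 days after Apr 24, 1995 (when the transaction closes) is May 1, 1995; completed Apr 27, 1995, before the deadline.
Step 2: the earliest permitted date is 14 days after Apr 27, 1995 (when Form R-1 is filed), i.e. May 11, 1995; May 15, 1995 is on or after that date.
Step 3: 90 days after May 15, 1995 (when the investor circular is published) is Aug 13, 1995; Aug 12, 1995 is within that limit.
Step 4: 20 days after Aug 12, 1995 (when the supplementary schedule is filed) is Sep 1, 1995; done Aug 15, 1995 — timely.
Step 5: the earliest permitted date is 7 days after Aug 21, 1995 (end of the 6-day comment period, which began when the website notice is posted on Aug 15, 1995), i.e. Aug 28, 1995; Aug 31, 1995 is on or after that date.
Step 6: the earliest permitted date is 23 days after Aug 31, 1995 (when the posting confirmation is filed), i.e. Sep 23, 1995; acted on Sep 18, 1995, 5 days prematurely.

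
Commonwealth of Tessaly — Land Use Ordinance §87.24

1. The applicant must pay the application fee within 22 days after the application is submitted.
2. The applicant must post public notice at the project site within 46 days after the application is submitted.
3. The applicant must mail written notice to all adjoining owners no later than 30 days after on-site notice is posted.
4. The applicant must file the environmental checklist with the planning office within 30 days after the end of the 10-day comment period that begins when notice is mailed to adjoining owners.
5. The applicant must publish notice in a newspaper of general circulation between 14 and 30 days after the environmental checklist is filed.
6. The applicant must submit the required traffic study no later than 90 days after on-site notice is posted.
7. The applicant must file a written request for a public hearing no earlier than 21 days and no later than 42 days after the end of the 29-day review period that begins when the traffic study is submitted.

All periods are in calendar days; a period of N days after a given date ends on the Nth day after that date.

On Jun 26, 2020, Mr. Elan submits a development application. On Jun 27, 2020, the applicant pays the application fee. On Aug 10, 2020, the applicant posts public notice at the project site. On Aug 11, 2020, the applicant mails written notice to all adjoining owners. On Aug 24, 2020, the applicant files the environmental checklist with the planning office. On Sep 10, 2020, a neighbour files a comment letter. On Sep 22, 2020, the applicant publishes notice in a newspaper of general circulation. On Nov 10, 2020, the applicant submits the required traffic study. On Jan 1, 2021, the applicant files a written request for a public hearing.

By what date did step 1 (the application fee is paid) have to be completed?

Jul 18, 2020

Step 1 runs from Jun 26, 2020, when the application is submitted. 22 days after Jun 26, 2020 is Jul 18, 2020.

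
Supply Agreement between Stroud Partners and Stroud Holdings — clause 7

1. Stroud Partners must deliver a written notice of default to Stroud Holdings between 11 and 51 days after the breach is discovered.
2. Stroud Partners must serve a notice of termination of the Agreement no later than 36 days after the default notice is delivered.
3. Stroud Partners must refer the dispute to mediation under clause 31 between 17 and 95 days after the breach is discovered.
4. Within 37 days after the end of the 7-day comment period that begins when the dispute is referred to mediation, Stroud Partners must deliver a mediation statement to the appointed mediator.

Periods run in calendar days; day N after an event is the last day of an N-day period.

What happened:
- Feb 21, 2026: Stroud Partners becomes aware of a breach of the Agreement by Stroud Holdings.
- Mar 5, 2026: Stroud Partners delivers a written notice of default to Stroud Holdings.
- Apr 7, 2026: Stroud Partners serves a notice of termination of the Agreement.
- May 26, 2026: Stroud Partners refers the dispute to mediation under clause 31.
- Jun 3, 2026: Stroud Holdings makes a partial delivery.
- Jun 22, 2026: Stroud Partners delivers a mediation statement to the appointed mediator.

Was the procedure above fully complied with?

Step 1 — 11 and 51 days from Feb 21, 2026 (when the breach is discovered) are Mar 4, 2026 and Apr 13, 2026 respectively; done Mar 5, 2026, which is between those dates.
Step 2 — counting 36 days from Mar 5, 2026 (when the default notice is delivered) gives a deadline of Apr 10, 2026; Apr 7, 2026 is within that limit.
Step 3 — 17 and 95 days from Feb 21, 2026 (when the breach is discovered) are Mar 10, 2026 and May 27, 2026 respectively; May 26, 2026 falls inside that range.
Step 4 — counting 37 days from Jun 2, 2026 (end of the 7-day comment period, which began when the dispute is referred to mediation on May 26, 2026) gives a deadline of Jul 9, 2026; Jun 22, 2026 is within that limit.

Yes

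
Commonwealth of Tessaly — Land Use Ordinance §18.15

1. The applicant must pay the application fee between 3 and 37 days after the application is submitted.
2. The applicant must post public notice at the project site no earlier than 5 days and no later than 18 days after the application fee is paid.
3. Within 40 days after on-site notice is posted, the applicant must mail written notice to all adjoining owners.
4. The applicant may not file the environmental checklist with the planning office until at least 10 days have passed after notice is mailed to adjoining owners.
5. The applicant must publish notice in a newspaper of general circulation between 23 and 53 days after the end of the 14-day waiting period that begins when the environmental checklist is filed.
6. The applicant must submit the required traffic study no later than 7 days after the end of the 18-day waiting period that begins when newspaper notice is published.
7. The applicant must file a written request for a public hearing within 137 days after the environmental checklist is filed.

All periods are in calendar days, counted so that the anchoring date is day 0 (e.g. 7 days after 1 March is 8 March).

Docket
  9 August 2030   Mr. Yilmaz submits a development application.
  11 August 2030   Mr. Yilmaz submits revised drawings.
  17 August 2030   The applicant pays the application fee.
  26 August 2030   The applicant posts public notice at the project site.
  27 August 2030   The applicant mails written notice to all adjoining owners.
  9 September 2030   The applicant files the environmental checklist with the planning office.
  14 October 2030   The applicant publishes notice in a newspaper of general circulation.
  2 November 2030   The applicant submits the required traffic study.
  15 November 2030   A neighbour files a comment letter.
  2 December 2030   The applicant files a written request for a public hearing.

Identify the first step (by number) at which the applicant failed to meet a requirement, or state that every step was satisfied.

Step 1: the window is 3–37 days after 9 August 2030 (when the application is submitted), so 12 August 2030 through 15 September 2030; done 17 August 2030, which is between those dates.
Step 2: the window is 5–18 days after 17 August 2030 (when the application fee is paid), so 22 August 2030 through 4 September 2030; done 26 August 2030, which is between those dates.
Step 3: 40 days after 26 August 2030 (when on-site notice is posted) is 5 October 2030; 27 August 2030 is within that limit.
Step 4: the earliest permitted date is 10 days after 27 August 2030 (when notice is mailed to adjoining owners), i.e. 6 September 2030; done 9 September 2030 — permitted.
Step 5: the window is 23–53 days after 23 September 2030 (end of the 14-day waiting period, which began when the environmental checklist is filed on 9 September 2030), so 16 October 2030 through 15 November 2030; 14 October 2030 is 2 days too early.
No need to go further; step 5 was not satisfied.

Step 5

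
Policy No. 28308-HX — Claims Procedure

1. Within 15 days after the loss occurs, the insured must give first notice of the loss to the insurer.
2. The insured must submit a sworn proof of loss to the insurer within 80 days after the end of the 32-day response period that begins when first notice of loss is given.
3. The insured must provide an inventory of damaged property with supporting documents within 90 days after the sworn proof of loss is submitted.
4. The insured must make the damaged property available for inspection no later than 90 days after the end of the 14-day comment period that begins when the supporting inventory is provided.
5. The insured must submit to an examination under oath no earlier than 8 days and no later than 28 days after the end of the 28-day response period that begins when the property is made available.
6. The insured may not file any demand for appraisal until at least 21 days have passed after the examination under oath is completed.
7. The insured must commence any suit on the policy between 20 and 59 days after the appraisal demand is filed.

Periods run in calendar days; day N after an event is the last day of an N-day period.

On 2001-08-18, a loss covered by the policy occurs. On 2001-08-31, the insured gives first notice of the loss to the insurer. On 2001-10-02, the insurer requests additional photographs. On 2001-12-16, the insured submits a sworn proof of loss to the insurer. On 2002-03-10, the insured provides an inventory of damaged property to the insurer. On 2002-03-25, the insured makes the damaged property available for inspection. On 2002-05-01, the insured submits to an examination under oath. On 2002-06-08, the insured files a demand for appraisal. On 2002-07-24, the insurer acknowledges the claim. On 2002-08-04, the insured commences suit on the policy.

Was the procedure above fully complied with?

Yes

(1) due by 2001-08-18 + 15 days = 2001-09-02; done 2001-08-31 — timely.
(2) due by 2001-10-02 + 80 days = 2001-12-21; done 2001-12-16 — timely.
(3) due by 2001-12-16 + 90 days = 2002-03-16; completed 2002-03-10, before the deadline.
(4) due by 2002-03-24 + 90 days = 2002-06-22; 2002-03-25 is within that limit.
(5) the permitted window runs from 2002-04-22 + 8 = 2002-04-30 to 2002-04-22 + 28 = 2002-05-20; done 2002-05-01, which is between those dates.
(6) permitted from 2002-05-01 + 21 days = 2002-05-22 onward; done 2002-06-08 — permitted.
(7) the permitted window runs from 2002-06-08 + 20 = 2002-06-28 to 2002-06-08 + 59 = 2002-08-06; done 2002-08-04 — within the window.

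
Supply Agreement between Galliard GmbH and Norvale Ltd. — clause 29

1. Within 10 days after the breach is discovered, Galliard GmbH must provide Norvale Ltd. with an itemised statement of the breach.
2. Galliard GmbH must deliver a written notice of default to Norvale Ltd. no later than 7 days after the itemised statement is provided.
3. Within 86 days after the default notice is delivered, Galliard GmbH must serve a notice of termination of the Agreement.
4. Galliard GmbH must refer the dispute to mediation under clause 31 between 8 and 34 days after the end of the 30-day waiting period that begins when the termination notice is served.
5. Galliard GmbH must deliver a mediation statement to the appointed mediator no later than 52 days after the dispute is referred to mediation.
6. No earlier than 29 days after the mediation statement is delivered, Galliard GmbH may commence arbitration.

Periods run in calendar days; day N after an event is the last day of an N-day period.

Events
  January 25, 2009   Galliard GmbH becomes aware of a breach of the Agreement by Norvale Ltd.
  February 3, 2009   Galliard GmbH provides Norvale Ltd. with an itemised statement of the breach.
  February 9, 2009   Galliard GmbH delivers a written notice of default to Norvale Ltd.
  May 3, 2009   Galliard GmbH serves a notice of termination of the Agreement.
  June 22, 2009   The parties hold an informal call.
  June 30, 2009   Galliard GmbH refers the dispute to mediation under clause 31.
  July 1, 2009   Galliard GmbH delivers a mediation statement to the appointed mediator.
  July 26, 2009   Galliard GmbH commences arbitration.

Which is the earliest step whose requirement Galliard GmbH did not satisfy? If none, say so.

Step 1: 10 days after January 25, 2009 (when the breach is discovered) is February 4, 2009; February 3, 2009 is within that limit.
Step 2: 7 days after February 3, 2009 (when the itemised statement is provided) is February 10, 2009; done February 9, 2009 — timely.
Step 3: 86 days after February 9, 2009 (when the default notice is delivered) is May 6, 2009; done May 3, 2009 — timely.
Step 4: the window is 8–34 days after June 2, 2009 (end of the 30-day waiting period, which began when the termination notice is served on May 3, 2009), so June 10, 2009 through July 6, 2009; June 30, 2009 falls inside that range.
Step 5: 52 days after June 30, 2009 (when the dispute is referred to mediation) is August 21, 2009; completed July 1, 2009, before the deadline.
Step 6: the earliest permitted date is 29 days after July 1, 2009 (when the mediation statement is delivered), i.e. July 30, 2009; acted on July 26, 2009, 4 days prematurely.

Step 6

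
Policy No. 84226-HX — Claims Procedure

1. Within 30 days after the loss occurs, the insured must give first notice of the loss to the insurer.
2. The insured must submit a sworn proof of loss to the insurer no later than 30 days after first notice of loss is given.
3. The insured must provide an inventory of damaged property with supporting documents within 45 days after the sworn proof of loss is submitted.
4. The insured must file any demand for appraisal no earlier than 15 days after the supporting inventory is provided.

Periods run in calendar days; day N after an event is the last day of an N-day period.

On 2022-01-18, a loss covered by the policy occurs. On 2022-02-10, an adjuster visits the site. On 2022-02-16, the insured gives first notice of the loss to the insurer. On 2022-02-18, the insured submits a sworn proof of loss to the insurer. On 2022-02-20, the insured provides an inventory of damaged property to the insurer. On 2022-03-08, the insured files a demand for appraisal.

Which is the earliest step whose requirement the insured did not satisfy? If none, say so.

(1) due by 2022-01-18 + 30 days = 2022-02-17; completed 2022-02-16, before the deadline.
(2) due by 2022-02-16 + 30 days = 2022-03-18; 2022-02-18 is within that limit.
(3) due by 2022-02-18 + 45 days = 2022-04-04; done 2022-02-20 — timely.
(4) permitted from 2022-02-20 + 15 days = 2022-03-07 onward; 2022-03-08 is on or after that date.

None — every step was satisfied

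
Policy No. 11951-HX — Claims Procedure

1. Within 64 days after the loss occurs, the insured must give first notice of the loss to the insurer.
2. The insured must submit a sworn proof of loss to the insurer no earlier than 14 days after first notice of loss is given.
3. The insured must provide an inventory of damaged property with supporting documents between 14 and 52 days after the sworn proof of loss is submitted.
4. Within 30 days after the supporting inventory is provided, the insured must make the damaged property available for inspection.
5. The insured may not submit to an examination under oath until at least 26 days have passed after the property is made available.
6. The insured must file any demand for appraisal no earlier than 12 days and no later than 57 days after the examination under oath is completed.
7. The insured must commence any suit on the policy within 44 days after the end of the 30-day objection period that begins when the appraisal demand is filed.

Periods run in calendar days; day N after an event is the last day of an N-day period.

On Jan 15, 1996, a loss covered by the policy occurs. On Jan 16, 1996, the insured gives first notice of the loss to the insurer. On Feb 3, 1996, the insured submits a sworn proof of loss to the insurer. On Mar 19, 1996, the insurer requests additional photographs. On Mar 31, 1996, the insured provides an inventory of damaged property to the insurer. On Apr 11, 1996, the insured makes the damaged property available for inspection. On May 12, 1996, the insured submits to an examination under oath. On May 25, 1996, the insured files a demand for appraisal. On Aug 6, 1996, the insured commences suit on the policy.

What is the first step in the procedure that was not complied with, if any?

Step 1 — counting 64 days from Jan 15, 1996 (when the loss occurs) gives a deadline of Mar 19, 1996; completed Jan 16, 1996, before the deadline.
Step 2 — must wait 14 days from Jan 16, 1996 (when first notice of loss is given), so not before Jan 30, 1996; done Feb 3, 1996, after the minimum wait.
Step 3 — 14 and 52 days from Feb 3, 1996 (when the sworn proof of loss is submitted) are Feb 17, 1996 and Mar 26, 1996 respectively; done Mar 31, 1996 — 5 days after the window closed.
That is the first point of non-compliance.

Step 3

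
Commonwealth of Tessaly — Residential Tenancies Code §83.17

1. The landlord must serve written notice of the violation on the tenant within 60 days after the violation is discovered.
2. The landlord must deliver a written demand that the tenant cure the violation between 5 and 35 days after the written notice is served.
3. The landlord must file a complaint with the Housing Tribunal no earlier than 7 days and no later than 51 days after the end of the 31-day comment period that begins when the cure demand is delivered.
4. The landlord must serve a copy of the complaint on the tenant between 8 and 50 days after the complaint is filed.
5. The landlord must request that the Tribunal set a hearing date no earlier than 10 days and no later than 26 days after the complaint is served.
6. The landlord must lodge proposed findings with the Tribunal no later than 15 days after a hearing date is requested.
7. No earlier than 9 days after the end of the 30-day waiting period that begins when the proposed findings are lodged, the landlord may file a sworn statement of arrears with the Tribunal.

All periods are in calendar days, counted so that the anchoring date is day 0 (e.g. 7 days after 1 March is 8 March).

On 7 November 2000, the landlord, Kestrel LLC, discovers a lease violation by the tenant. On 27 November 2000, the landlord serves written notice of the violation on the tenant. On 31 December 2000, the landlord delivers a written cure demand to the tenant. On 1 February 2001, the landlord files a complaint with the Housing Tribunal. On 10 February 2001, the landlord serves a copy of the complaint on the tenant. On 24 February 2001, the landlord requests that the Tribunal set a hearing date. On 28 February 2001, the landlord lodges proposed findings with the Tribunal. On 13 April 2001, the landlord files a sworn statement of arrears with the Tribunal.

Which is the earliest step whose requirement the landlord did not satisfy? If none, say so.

Step 1: 60 days after 7 November 2000 (when the violation is discovered) is 6 January 2001; completed 27 November 2000, before the deadline.
Step 2: the window is 5–35 days after 27 November 2000 (when the written notice is served), so 2 December 2000 through 1 January 2001; done 31 December 2000, which is between those dates.
Step 3: the window is 7–51 days after 31 January 2001 (end of the 31-day comment period, which began when the cure demand is delivered on 31 December 2000), so 7 February 2001 through 23 March 2001; done 1 February 2001 — 6 days before the window opened.
That is the first point of non-compliance.

Step 3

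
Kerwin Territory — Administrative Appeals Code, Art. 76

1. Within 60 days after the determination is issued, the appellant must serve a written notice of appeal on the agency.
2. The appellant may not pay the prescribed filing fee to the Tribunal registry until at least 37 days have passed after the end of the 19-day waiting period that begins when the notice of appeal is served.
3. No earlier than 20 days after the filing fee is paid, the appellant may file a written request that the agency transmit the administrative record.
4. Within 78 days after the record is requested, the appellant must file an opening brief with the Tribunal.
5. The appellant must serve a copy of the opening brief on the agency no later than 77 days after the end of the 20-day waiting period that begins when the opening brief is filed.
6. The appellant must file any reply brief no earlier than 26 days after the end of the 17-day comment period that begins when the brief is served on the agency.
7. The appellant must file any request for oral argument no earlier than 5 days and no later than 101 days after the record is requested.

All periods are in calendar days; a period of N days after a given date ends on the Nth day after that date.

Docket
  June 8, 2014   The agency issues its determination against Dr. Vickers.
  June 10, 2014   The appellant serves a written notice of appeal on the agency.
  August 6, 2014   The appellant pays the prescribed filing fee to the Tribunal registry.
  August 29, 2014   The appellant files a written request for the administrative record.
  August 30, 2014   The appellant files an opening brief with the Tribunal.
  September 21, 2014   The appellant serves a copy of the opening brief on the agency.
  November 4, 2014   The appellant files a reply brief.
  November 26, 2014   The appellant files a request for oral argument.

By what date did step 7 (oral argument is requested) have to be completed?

Step 7 runs from August 29, 2014, when the record is requested. The window is 5–101 days after August 29, 2014; it closes on December 8, 2014.

December 8, 2014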